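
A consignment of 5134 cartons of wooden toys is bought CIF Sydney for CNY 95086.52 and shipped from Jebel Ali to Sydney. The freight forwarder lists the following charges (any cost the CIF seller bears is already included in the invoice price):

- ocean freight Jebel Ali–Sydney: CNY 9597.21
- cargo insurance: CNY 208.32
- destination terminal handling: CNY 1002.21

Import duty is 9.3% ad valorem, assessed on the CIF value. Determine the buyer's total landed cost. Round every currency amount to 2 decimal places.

Total landed cost: CNY 104931.78

CIF: the seller pays costs through ocean freight and marine insurance to the destination port.
Already in the invoice (seller's account under CIF): freight, insurance — exclude.
The CIF price already equals the CIF value: 95086.52
Import duty = 95086.52 × 9.3% = 8843.05
Buyer bears: destination terminal 1002.21 + duty 8843.05 = 9845.26
Landed cost = invoice 95086.52 + 9845.26 = 104931.78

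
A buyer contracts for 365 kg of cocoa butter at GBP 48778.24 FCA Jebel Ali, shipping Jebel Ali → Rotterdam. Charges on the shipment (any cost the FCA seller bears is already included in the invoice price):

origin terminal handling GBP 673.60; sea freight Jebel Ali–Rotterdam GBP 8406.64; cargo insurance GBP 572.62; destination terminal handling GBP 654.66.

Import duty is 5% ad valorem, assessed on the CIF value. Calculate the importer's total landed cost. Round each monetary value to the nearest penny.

Total landed cost: GBP 62007.32

FCA: the seller delivers export-cleared goods to the carrier; the buyer bears costs from that point.
CIF value = FCA price + origin terminal + freight + insurance = 48778.24 + 673.60 + 8406.64 + 572.62 = 58431.10
Import duty = 58431.10 × 5% = 2921.56
Buyer bears: origin terminal 673.60 + freight 8406.64 + insurance 572.62 + destination terminal 654.66 + duty 2921.56 = 13229.08
Landed cost = invoice 48778.24 + 13229.08 = 62007.32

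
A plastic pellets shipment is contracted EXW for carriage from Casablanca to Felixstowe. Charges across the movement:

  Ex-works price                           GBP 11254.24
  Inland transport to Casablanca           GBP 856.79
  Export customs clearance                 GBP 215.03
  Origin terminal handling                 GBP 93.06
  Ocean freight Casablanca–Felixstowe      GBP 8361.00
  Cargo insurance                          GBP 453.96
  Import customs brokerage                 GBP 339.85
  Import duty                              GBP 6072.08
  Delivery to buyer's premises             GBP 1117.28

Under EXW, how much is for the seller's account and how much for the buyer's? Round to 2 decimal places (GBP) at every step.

EXW: the seller makes goods available at their premises; the buyer bears all onward costs.
Seller's account: goods 11254.24 = 11254.24
Buyer's account: inland to port 856.79 + export clearance 215.03 + origin terminal 93.06 + freight 8361.00 + insurance 453.96 + brokerage 339.85 + duty 6072.08 + delivery 1117.28 = 17509.05

Seller: GBP 11254.24; buyer: GBP 17509.05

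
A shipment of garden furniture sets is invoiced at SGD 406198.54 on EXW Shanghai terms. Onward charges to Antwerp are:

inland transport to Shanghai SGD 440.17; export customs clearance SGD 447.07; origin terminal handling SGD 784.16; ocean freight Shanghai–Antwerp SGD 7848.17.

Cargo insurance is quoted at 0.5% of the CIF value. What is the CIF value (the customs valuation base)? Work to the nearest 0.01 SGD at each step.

CIF value: SGD 417807.15

Let C be the CIF value. C = EXW price + pre-shipment costs + freight + 0.5% × C
C − 0.5% × C = 406198.54 + 440.17 + 447.07 + 784.16 + 7848.17
0.995 × C = 415718.11
C = 415718.11 / 0.995 = 417807.15
Insurance premium = 0.5% × 417807.15 = 2089.04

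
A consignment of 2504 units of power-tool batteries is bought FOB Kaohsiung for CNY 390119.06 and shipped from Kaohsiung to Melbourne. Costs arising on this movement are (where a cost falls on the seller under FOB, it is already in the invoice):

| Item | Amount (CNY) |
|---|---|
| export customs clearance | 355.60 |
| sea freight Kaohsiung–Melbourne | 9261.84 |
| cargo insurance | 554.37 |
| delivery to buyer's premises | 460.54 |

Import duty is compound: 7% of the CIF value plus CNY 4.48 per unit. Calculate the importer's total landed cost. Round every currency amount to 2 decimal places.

FOB: the seller bears costs until goods are on board at the origin port; the buyer bears freight, insurance and all costs thereafter.
Already in the invoice (seller's account under FOB): export clearance — exclude.
CIF value = FOB price + freight + insurance = 390119.06 + 9261.84 + 554.37 = 399935.27
Ad valorem component: 399935.27 × 7% = 27995.47
Specific component: 2504 × 4.48 = 11217.92
Import duty = 27995.47 + 11217.92 = 39213.39
Buyer bears: freight 9261.84 + insurance 554.37 + delivery 460.54 + duty 39213.39 = 49490.14
Landed cost = invoice 390119.06 + 49490.14 = 439609.20

Total landed cost: CNY 439609.20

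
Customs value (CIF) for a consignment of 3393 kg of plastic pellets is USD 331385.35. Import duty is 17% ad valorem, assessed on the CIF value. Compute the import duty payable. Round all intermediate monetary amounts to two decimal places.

Import duty = 331385.35 × 17% = 56335.51

Import duty: USD 56335.51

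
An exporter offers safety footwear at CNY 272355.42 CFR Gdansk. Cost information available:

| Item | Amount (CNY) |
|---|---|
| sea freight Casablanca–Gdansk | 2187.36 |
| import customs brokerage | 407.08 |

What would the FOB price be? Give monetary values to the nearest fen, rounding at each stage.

Not relevant to the conversion: brokerage — on the buyer under both terms; not part of either seller's price.
From CFR to FOB, the seller no longer bears: freight.
FOB price = 272355.42 − 2187.36 = 270168.06

FOB price: CNY 270168.06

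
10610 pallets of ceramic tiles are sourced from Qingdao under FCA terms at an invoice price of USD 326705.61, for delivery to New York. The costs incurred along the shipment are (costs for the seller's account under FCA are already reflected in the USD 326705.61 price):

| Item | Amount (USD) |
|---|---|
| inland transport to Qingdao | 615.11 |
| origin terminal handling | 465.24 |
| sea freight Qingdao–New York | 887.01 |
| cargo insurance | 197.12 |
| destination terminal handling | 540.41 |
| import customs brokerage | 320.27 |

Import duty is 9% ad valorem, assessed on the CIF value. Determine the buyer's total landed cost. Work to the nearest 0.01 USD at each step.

Total landed cost: USD 358658.61

FCA: the seller delivers export-cleared goods to the carrier; the buyer bears costs from that point.
Already in the invoice (seller's account under FCA): inland to port — exclude.
CIF value = FCA price + origin terminal + freight + insurance = 326705.61 + 465.24 + 887.01 + 197.12 = 328254.98
Import duty = 328254.98 × 9% = 29542.95
Buyer bears: origin terminal 465.24 + freight 887.01 + insurance 197.12 + destination terminal 540.41 + brokerage 320.27 + duty 29542.95 = 31953.00
Landed cost = invoice 326705.61 + 31953.00 = 358658.61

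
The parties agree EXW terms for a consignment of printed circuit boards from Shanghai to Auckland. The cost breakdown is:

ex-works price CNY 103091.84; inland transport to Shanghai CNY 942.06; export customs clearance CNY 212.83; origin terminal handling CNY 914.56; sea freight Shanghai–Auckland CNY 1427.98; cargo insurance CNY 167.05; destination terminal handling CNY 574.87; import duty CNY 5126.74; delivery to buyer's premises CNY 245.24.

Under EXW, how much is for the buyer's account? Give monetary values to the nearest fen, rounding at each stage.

Buyer's account: CNY 9611.33

EXW: the seller makes goods available at their premises; the buyer bears all onward costs.
Seller's account: goods 103091.84 = 103091.84
Buyer's account: inland to port 942.06 + export clearance 212.83 + origin terminal 914.56 + freight 1427.98 + insurance 167.05 + destination terminal 574.87 + duty 5126.74 + delivery 245.24 = 9611.33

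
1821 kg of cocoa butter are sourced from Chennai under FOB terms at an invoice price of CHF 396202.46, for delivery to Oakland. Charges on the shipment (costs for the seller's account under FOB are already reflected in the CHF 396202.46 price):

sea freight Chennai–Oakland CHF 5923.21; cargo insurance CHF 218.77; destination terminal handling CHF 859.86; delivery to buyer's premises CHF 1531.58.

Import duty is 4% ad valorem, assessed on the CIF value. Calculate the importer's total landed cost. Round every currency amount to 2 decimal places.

FOB: the seller bears costs until goods are on board at the origin port; the buyer bears freight, insurance and all costs thereafter.
CIF value = FOB price + freight + insurance = 396202.46 + 5923.21 + 218.77 = 402344.44
Import duty = 402344.44 × 4% = 16093.78
Buyer bears: freight 5923.21 + insurance 218.77 + destination terminal 859.86 + delivery 1531.58 + duty 16093.78 = 24627.20
Landed cost = invoice 396202.46 + 24627.20 = 420829.66

Total landed cost: CHF 420829.66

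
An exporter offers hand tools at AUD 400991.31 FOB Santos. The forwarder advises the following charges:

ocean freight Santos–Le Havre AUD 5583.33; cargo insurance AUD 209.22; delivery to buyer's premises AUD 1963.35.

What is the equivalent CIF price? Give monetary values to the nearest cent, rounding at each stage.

CIF price: AUD 406783.86

Not relevant to the conversion: delivery — on the buyer under both terms; not part of either seller's price.
From FOB to CIF, the seller additionally bears: freight, insurance.
CIF price = 400991.31 + 5583.33 + 209.22 = 406783.86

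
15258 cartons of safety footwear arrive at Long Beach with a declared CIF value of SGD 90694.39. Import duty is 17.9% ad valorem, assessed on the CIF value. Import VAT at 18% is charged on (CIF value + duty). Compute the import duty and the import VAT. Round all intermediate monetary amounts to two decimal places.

Import duty = 90694.39 × 17.9% = 16234.30
VAT base = CIF + duty = 90694.39 + 16234.30 = 106928.69
Import VAT = 106928.69 × 18% = 19247.16

Import duty: SGD 16234.30; import VAT: SGD 19247.16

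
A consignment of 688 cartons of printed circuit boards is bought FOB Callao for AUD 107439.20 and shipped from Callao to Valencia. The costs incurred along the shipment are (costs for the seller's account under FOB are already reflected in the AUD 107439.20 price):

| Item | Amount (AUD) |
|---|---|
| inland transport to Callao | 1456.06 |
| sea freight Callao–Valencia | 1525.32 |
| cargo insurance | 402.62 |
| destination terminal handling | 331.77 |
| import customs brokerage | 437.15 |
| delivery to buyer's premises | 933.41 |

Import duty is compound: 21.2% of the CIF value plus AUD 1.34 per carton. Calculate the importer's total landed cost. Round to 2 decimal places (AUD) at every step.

FOB: the seller bears costs until goods are on board at the origin port; the buyer bears freight, insurance and all costs thereafter.
Already in the invoice (seller's account under FOB): inland to port — exclude.
CIF value = FOB price + freight + insurance = 107439.20 + 1525.32 + 402.62 = 109367.14
Ad valorem component: 109367.14 × 21.2% = 23185.83
Specific component: 688 × 1.34 = 921.92
Import duty = 23185.83 + 921.92 = 24107.75
Buyer bears: freight 1525.32 + insurance 402.62 + destination terminal 331.77 + brokerage 437.15 + delivery 933.41 + duty 24107.75 = 27738.02
Landed cost = invoice 107439.20 + 27738.02 = 135177.22

Total landed cost: AUD 135177.22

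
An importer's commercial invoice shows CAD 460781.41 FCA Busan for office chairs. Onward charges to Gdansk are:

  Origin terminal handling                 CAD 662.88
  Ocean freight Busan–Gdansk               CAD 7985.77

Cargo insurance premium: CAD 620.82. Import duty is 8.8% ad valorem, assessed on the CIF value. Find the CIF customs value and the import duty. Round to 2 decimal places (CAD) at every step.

CIF = FCA price + pre-shipment costs + freight + insurance
CIF = 460781.41 + 662.88 + 7985.77 + 620.82 = 470050.88
Import duty = 470050.88 × 8.8% = 41364.48

CIF value: CAD 470050.88; import duty: CAD 41364.48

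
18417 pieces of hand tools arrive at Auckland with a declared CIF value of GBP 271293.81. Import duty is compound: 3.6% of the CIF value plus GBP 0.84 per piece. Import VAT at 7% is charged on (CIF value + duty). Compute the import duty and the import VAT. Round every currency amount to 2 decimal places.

Ad valorem component: 271293.81 × 3.6% = 9766.58
Specific component: 18417 × 0.84 = 15470.28
Import duty = 9766.58 + 15470.28 = 25236.86
VAT base = CIF + duty = 271293.81 + 25236.86 = 296530.67
Import VAT = 296530.67 × 7% = 20757.15

Import duty: GBP 25236.86; import VAT: GBP 20757.15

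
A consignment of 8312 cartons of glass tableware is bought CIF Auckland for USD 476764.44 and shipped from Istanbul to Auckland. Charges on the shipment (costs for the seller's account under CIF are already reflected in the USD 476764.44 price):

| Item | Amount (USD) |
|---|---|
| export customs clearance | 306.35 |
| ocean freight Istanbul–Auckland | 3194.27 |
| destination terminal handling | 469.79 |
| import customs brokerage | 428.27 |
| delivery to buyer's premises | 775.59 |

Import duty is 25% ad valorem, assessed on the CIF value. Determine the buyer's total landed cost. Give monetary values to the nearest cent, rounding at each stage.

CIF: the seller pays costs through ocean freight and marine insurance to the destination port.
Already in the invoice (seller's account under CIF): export clearance, freight — exclude.
The CIF price already equals the CIF value: 476764.44
Import duty = 476764.44 × 25% = 119191.11
Buyer bears: destination terminal 469.79 + brokerage 428.27 + delivery 775.59 + duty 119191.11 = 120864.76
Landed cost = invoice 476764.44 + 120864.76 = 597629.20

Total landed cost: USD 597629.20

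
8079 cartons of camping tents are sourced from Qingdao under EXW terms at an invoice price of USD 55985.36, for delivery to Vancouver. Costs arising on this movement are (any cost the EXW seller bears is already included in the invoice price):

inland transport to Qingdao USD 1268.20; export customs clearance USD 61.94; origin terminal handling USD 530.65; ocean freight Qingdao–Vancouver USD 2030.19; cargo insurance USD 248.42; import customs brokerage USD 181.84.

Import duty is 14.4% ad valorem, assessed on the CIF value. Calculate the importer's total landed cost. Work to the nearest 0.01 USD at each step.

Total landed cost: USD 68964.57

EXW: the seller makes goods available at their premises; the buyer bears all onward costs.
CIF value = EXW price + inland to port + export clearance + origin terminal + freight + insurance = 55985.36 + 1268.20 + 61.94 + 530.65 + 2030.19 + 248.42 = 60124.76
Import duty = 60124.76 × 14.4% = 8657.97
Buyer bears: inland to port 1268.20 + export clearance 61.94 + origin terminal 530.65 + freight 2030.19 + insurance 248.42 + brokerage 181.84 + duty 8657.97 = 12979.21
Landed cost = invoice 55985.36 + 12979.21 = 68964.57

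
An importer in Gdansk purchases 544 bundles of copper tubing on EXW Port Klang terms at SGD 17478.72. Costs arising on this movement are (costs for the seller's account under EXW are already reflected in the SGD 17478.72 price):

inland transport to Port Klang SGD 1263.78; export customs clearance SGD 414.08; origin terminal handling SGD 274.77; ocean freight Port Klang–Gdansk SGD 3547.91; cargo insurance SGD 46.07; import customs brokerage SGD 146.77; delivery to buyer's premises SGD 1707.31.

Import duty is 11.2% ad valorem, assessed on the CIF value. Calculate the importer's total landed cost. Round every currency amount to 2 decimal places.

Total landed cost: SGD 27458.25

EXW: the seller makes goods available at their premises; the buyer bears all onward costs.
CIF value = EXW price + inland to port + export clearance + origin terminal + freight + insurance = 17478.72 + 1263.78 + 414.08 + 274.77 + 3547.91 + 46.07 = 23025.33
Import duty = 23025.33 × 11.2% = 2578.84
Buyer bears: inland to port 1263.78 + export clearance 414.08 + origin terminal 274.77 + freight 3547.91 + insurance 46.07 + brokerage 146.77 + delivery 1707.31 + duty 2578.84 = 9979.53
Landed cost = invoice 17478.72 + 9979.53 = 27458.25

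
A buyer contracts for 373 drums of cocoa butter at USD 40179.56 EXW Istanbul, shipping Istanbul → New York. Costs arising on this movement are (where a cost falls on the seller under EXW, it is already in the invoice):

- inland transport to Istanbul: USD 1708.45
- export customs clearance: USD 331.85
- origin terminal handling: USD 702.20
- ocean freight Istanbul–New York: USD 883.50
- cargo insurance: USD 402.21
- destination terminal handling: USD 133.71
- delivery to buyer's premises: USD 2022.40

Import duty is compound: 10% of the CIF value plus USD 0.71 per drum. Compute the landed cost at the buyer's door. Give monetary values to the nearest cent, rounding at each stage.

EXW: the seller makes goods available at their premises; the buyer bears all onward costs.
CIF value = EXW price + inland to port + export clearance + origin terminal + freight + insurance = 40179.56 + 1708.45 + 331.85 + 702.20 + 883.50 + 402.21 = 44207.77
Ad valorem component: 44207.77 × 10% = 4420.78
Specific component: 373 × 0.71 = 264.83
Import duty = 4420.78 + 264.83 = 4685.61
Buyer bears: inland to port 1708.45 + export clearance 331.85 + origin terminal 702.20 + freight 883.50 + insurance 402.21 + destination terminal 133.71 + delivery 2022.40 + duty 4685.61 = 10869.93
Landed cost = invoice 40179.56 + 10869.93 = 51049.49

Total landed cost: USD 51049.49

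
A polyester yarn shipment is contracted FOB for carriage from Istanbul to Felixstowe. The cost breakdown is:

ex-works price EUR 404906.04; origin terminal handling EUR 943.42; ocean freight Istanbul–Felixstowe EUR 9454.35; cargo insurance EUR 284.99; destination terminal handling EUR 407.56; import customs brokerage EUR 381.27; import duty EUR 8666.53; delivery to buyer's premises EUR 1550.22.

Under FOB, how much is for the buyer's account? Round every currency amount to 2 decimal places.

Buyer's account: EUR 20744.92

FOB: the seller bears costs until goods are on board at the origin port; the buyer bears freight, insurance and all costs thereafter.
Seller's account: goods 404906.04 + origin terminal 943.42 = 405849.46
Buyer's account: freight 9454.35 + insurance 284.99 + destination terminal 407.56 + brokerage 381.27 + duty 8666.53 + delivery 1550.22 = 20744.92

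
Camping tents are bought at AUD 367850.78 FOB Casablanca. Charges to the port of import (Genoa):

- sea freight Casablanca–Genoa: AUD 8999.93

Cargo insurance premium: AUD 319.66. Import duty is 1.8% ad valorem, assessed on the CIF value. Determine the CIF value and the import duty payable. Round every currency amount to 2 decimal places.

CIF value: AUD 377170.37; import duty: AUD 6789.07

CIF = FOB price + freight + insurance
CIF = 367850.78 + 8999.93 + 319.66 = 377170.37
Import duty = 377170.37 × 1.8% = 6789.07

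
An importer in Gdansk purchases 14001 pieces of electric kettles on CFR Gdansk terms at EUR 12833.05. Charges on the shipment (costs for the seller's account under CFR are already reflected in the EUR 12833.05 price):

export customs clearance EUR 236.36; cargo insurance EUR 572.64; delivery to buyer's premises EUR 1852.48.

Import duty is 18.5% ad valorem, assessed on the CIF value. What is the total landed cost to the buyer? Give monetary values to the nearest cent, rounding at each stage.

CFR: the seller pays costs through ocean freight to the destination port, but not insurance.
Already in the invoice (seller's account under CFR): export clearance — exclude.
CIF value = CFR price + insurance = 12833.05 + 572.64 = 13405.69
Import duty = 13405.69 × 18.5% = 2480.05
Buyer bears: insurance 572.64 + delivery 1852.48 + duty 2480.05 = 4905.17
Landed cost = invoice 12833.05 + 4905.17 = 17738.22

Total landed cost: EUR 17738.22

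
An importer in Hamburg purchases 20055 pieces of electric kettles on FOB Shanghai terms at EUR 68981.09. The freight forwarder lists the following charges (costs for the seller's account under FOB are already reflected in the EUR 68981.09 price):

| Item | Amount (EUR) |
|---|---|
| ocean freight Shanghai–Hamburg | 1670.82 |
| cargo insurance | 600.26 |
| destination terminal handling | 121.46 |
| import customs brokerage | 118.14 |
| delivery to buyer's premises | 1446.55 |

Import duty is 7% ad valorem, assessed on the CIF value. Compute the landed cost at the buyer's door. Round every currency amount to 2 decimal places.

FOB: the seller bears costs until goods are on board at the origin port; the buyer bears freight, insurance and all costs thereafter.
CIF value = FOB price + freight + insurance = 68981.09 + 1670.82 + 600.26 = 71252.17
Import duty = 71252.17 × 7% = 4987.65
Buyer bears: freight 1670.82 + insurance 600.26 + destination terminal 121.46 + brokerage 118.14 + delivery 1446.55 + duty 4987.65 = 8944.88
Landed cost = invoice 68981.09 + 8944.88 = 77925.97

Total landed cost: EUR 77925.97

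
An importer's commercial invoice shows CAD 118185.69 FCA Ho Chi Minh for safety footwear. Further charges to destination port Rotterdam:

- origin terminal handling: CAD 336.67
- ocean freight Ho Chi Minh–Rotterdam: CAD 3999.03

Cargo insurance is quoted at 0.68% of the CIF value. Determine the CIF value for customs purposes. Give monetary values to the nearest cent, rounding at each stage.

CIF value: CAD 123360.24

Let C be the CIF value. C = FCA price + pre-shipment costs + freight + 0.68% × C
C − 0.68% × C = 118185.69 + 336.67 + 3999.03
0.9932 × C = 122521.39
C = 122521.39 / 0.9932 = 123360.24
Insurance premium = 0.68% × 123360.24 = 838.85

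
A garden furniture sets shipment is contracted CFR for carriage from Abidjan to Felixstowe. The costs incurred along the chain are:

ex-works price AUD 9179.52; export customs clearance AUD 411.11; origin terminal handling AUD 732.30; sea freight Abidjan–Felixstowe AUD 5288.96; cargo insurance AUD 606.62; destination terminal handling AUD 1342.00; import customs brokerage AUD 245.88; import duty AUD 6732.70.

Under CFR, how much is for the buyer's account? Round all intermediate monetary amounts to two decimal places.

Buyer's account: AUD 8927.20

CFR: the seller pays costs through ocean freight to the destination port, but not insurance.
Seller's account: goods 9179.52 + export clearance 411.11 + origin terminal 732.30 + freight 5288.96 = 15611.89
Buyer's account: insurance 606.62 + destination terminal 1342.00 + brokerage 245.88 + duty 6732.70 = 8927.20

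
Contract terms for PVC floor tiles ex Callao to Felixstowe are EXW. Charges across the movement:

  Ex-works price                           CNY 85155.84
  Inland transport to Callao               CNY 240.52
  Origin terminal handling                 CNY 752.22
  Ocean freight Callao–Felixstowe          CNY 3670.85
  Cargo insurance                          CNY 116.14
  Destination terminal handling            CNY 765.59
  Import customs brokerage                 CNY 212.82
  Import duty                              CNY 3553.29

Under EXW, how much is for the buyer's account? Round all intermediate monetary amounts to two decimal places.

EXW: the seller makes goods available at their premises; the buyer bears all onward costs.
Seller's account: goods 85155.84 = 85155.84
Buyer's account: inland to port 240.52 + origin terminal 752.22 + freight 3670.85 + insurance 116.14 + destination terminal 765.59 + brokerage 212.82 + duty 3553.29 = 9311.43

Buyer's account: CNY 9311.43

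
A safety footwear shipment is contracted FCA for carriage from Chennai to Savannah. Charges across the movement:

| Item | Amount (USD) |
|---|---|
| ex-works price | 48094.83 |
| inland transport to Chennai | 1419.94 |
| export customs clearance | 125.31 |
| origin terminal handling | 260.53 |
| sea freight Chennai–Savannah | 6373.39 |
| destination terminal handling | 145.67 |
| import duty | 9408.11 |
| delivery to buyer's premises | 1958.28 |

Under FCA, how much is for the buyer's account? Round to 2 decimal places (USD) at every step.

FCA: the seller delivers export-cleared goods to the carrier; the buyer bears costs from that point.
Seller's account: goods 48094.83 + inland to port 1419.94 + export clearance 125.31 = 49640.08
Buyer's account: origin terminal 260.53 + freight 6373.39 + destination terminal 145.67 + duty 9408.11 + delivery 1958.28 = 18145.98

Buyer's account: USD 18145.98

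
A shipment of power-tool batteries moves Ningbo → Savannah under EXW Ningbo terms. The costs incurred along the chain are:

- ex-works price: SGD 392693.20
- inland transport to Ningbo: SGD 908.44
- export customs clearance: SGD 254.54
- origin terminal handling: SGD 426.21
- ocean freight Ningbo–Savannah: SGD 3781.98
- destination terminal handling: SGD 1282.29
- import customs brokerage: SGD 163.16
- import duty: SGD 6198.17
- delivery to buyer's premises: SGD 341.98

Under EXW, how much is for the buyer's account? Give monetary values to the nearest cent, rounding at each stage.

Buyer's account: SGD 13356.77

EXW: the seller makes goods available at their premises; the buyer bears all onward costs.
Seller's account: goods 392693.20 = 392693.20
Buyer's account: inland to port 908.44 + export clearance 254.54 + origin terminal 426.21 + freight 3781.98 + destination terminal 1282.29 + brokerage 163.16 + duty 6198.17 + delivery 341.98 = 13356.77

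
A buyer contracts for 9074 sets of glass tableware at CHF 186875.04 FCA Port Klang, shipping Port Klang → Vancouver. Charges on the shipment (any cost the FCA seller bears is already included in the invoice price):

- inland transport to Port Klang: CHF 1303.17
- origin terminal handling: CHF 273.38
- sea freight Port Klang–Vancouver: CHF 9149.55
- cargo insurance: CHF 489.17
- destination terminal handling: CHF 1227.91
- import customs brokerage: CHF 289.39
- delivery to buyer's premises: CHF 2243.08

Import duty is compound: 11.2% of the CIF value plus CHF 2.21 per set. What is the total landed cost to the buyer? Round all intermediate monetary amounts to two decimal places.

Total landed cost: CHF 242641.22

FCA: the seller delivers export-cleared goods to the carrier; the buyer bears costs from that point.
Already in the invoice (seller's account under FCA): inland to port — exclude.
CIF value = FCA price + origin terminal + freight + insurance = 186875.04 + 273.38 + 9149.55 + 489.17 = 196787.14
Ad valorem component: 196787.14 × 11.2% = 22040.16
Specific component: 9074 × 2.21 = 20053.54
Import duty = 22040.16 + 20053.54 = 42093.70
Buyer bears: origin terminal 273.38 + freight 9149.55 + insurance 489.17 + destination terminal 1227.91 + brokerage 289.39 + delivery 2243.08 + duty 42093.70 = 55766.18
Landed cost = invoice 186875.04 + 55766.18 = 242641.22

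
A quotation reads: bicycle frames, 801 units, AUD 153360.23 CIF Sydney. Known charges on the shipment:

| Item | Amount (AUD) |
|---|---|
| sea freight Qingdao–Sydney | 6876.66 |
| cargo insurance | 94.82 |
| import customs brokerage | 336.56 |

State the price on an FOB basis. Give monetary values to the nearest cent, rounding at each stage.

Not relevant to the conversion: brokerage — on the buyer under both terms; not part of either seller's price.
From CIF to FOB, the seller no longer bears: freight, insurance.
FOB price = 153360.23 − 6876.66 − 94.82 = 146388.75

FOB price: AUD 146388.75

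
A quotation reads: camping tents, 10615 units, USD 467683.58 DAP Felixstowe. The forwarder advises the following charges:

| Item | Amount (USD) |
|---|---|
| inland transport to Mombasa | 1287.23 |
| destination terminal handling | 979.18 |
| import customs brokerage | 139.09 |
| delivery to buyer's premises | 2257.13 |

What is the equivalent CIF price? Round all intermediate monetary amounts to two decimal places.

Not relevant to the conversion: inland to port — on the seller under both DAP and CIF; already in the DAP price and stays in the CIF price. brokerage — on the buyer under both terms; not part of either seller's price.
From DAP to CIF, the seller no longer bears: destination terminal, delivery.
CIF price = 467683.58 − 979.18 − 2257.13 = 464447.27

CIF price: USD 464447.27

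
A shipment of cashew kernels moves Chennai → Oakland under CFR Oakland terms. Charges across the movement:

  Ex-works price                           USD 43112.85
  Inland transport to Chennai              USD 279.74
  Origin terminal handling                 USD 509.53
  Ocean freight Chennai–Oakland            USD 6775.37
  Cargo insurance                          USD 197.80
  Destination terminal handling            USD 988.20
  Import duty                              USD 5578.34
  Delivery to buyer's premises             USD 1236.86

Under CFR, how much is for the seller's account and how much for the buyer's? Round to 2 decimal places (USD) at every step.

CFR: the seller pays costs through ocean freight to the destination port, but not insurance.
Seller's account: goods 43112.85 + inland to port 279.74 + origin terminal 509.53 + freight 6775.37 = 50677.49
Buyer's account: insurance 197.80 + destination terminal 988.20 + duty 5578.34 + delivery 1236.86 = 8001.20

Seller: USD 50677.49; buyer: USD 8001.20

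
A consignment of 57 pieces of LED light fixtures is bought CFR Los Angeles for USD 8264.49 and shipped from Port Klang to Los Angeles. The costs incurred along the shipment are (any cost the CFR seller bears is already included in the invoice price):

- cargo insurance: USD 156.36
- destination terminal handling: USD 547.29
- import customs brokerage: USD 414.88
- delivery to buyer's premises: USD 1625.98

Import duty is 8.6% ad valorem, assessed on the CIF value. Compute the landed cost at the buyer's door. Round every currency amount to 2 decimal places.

Total landed cost: USD 11733.19

CFR: the seller pays costs through ocean freight to the destination port, but not insurance.
CIF value = CFR price + insurance = 8264.49 + 156.36 = 8420.85
Import duty = 8420.85 × 8.6% = 724.19
Buyer bears: insurance 156.36 + destination terminal 547.29 + brokerage 414.88 + delivery 1625.98 + duty 724.19 = 3468.70
Landed cost = invoice 8264.49 + 3468.70 = 11733.19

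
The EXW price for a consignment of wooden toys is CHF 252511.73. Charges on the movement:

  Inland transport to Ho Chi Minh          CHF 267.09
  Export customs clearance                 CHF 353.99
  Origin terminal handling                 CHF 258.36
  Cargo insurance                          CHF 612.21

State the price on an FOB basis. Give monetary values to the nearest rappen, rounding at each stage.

Not relevant to the conversion: insurance — on the buyer under both terms; not part of either seller's price.
From EXW to FOB, the seller additionally bears: inland to port, export clearance, origin terminal.
FOB price = 252511.73 + 267.09 + 353.99 + 258.36 = 253391.17

FOB price: CHF 253391.17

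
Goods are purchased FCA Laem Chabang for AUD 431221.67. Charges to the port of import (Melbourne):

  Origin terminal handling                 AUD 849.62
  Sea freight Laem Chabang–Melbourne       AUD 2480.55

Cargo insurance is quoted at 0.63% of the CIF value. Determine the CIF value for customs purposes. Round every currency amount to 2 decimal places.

Let C be the CIF value. C = FCA price + pre-shipment costs + freight + 0.63% × C
C − 0.63% × C = 431221.67 + 849.62 + 2480.55
0.9937 × C = 434551.84
C = 434551.84 / 0.9937 = 437306.87
Insurance premium = 0.63% × 437306.87 = 2755.03

CIF value: AUD 437306.87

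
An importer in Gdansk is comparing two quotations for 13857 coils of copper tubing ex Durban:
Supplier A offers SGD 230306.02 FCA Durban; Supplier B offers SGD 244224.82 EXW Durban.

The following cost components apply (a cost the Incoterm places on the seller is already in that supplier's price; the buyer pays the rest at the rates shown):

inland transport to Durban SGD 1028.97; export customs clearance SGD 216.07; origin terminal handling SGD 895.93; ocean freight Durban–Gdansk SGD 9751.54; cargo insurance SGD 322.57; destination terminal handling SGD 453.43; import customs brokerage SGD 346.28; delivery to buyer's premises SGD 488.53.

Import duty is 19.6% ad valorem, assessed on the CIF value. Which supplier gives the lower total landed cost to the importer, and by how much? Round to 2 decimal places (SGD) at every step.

Supplier A (FCA):
CIF value = FCA price + origin terminal + freight + insurance = 230306.02 + 895.93 + 9751.54 + 322.57 = 241276.06
Import duty = 241276.06 × 19.6% = 47290.11
Buyer bears (A): 895.93 + 9751.54 + 322.57 + 453.43 + 346.28 + 488.53 = 12258.28
Landed cost (A) = invoice 230306.02 + 12258.28 + duty 47290.11 = 289854.41
Supplier B (EXW):
CIF value = EXW price + inland to port + export clearance + origin terminal + freight + insurance = 244224.82 + 1028.97 + 216.07 + 895.93 + 9751.54 + 322.57 = 256439.90
Import duty = 256439.90 × 19.6% = 50262.22
Buyer bears (B): 1028.97 + 216.07 + 895.93 + 9751.54 + 322.57 + 453.43 + 346.28 + 488.53 = 13503.32
Landed cost (B) = invoice 244224.82 + 13503.32 + duty 50262.22 = 307990.36
Difference = |289854.41 − 307990.36| = 18135.95

Supplier A is cheaper by SGD 18135.95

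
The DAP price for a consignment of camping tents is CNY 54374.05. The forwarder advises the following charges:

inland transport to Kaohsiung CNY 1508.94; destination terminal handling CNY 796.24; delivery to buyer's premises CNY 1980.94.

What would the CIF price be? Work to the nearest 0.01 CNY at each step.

CIF price: CNY 51596.87

Not relevant to the conversion: inland to port — on the seller under both DAP and CIF; already in the DAP price and stays in the CIF price.
From DAP to CIF, the seller no longer bears: destination terminal, delivery.
CIF price = 54374.05 − 796.24 − 1980.94 = 51596.87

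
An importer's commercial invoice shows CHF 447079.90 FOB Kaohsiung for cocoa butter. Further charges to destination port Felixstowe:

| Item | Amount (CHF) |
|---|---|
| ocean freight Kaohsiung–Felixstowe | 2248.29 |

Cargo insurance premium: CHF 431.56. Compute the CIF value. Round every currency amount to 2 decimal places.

CIF value: CHF 449759.75

CIF = FOB price + freight + insurance
CIF = 447079.90 + 2248.29 + 431.56 = 449759.75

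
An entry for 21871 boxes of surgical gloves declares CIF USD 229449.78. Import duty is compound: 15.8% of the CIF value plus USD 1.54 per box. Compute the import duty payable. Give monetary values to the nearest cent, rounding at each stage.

Import duty: USD 69934.41

Ad valorem component: 229449.78 × 15.8% = 36253.07
Specific component: 21871 × 1.54 = 33681.34
Import duty = 36253.07 + 33681.34 = 69934.41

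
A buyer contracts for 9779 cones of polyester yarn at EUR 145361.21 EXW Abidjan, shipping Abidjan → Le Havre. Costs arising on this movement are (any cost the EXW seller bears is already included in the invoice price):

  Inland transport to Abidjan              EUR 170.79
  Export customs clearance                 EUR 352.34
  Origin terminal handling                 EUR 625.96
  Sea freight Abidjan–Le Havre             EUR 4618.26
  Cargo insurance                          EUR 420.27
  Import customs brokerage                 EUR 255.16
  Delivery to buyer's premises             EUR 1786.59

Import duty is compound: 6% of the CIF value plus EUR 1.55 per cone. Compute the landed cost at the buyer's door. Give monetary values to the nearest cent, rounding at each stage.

EXW: the seller makes goods available at their premises; the buyer bears all onward costs.
CIF value = EXW price + inland to port + export clearance + origin terminal + freight + insurance = 145361.21 + 170.79 + 352.34 + 625.96 + 4618.26 + 420.27 = 151548.83
Ad valorem component: 151548.83 × 6% = 9092.93
Specific component: 9779 × 1.55 = 15157.45
Import duty = 9092.93 + 15157.45 = 24250.38
Buyer bears: inland to port 170.79 + export clearance 352.34 + origin terminal 625.96 + freight 4618.26 + insurance 420.27 + brokerage 255.16 + delivery 1786.59 + duty 24250.38 = 32479.75
Landed cost = invoice 145361.21 + 32479.75 = 177840.96

Total landed cost: EUR 177840.96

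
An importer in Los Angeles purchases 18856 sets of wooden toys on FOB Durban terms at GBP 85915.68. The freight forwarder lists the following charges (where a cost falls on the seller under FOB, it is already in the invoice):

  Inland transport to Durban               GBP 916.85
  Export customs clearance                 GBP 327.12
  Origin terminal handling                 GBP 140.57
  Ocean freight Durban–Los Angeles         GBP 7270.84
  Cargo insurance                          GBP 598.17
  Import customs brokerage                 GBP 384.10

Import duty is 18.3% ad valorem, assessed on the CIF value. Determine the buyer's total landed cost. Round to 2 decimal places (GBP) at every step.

FOB: the seller bears costs until goods are on board at the origin port; the buyer bears freight, insurance and all costs thereafter.
Already in the invoice (seller's account under FOB): inland to port, export clearance, origin terminal — exclude.
CIF value = FOB price + freight + insurance = 85915.68 + 7270.84 + 598.17 = 93784.69
Import duty = 93784.69 × 18.3% = 17162.60
Buyer bears: freight 7270.84 + insurance 598.17 + brokerage 384.10 + duty 17162.60 = 25415.71
Landed cost = invoice 85915.68 + 25415.71 = 111331.39

Total landed cost: GBP 111331.39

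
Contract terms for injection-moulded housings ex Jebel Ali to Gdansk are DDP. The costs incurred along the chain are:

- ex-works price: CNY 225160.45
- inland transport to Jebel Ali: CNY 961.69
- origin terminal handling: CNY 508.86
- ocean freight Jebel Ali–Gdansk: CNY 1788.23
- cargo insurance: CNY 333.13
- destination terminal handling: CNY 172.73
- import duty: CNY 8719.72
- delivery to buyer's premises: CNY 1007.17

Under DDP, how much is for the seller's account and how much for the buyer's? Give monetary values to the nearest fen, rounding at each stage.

DDP: the seller bears all costs including import duty.
Seller's account: goods 225160.45 + inland to port 961.69 + origin terminal 508.86 + freight 1788.23 + insurance 333.13 + destination terminal 172.73 + duty 8719.72 + delivery 1007.17 = 238651.98
Buyer's account: 0.00

Seller: CNY 238651.98; buyer: CNY 0.00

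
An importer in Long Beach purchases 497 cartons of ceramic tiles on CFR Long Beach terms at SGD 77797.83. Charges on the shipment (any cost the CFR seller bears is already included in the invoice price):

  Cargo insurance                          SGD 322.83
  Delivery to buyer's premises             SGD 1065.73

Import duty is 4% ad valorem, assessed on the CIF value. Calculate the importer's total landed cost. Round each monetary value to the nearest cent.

Total landed cost: SGD 82311.22

CFR: the seller pays costs through ocean freight to the destination port, but not insurance.
CIF value = CFR price + insurance = 77797.83 + 322.83 = 78120.66
Import duty = 78120.66 × 4% = 3124.83
Buyer bears: insurance 322.83 + delivery 1065.73 + duty 3124.83 = 4513.39
Landed cost = invoice 77797.83 + 4513.39 = 82311.22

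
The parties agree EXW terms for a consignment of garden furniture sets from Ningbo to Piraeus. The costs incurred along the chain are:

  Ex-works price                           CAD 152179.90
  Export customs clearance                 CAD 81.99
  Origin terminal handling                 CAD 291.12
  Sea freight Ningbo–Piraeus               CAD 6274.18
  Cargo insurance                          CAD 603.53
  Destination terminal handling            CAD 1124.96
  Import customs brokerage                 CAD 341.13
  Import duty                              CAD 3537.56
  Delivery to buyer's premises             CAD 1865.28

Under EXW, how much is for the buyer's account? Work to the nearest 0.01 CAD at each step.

Buyer's account: CAD 14119.75

EXW: the seller makes goods available at their premises; the buyer bears all onward costs.
Seller's account: goods 152179.90 = 152179.90
Buyer's account: export clearance 81.99 + origin terminal 291.12 + freight 6274.18 + insurance 603.53 + destination terminal 1124.96 + brokerage 341.13 + duty 3537.56 + delivery 1865.28 = 14119.75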